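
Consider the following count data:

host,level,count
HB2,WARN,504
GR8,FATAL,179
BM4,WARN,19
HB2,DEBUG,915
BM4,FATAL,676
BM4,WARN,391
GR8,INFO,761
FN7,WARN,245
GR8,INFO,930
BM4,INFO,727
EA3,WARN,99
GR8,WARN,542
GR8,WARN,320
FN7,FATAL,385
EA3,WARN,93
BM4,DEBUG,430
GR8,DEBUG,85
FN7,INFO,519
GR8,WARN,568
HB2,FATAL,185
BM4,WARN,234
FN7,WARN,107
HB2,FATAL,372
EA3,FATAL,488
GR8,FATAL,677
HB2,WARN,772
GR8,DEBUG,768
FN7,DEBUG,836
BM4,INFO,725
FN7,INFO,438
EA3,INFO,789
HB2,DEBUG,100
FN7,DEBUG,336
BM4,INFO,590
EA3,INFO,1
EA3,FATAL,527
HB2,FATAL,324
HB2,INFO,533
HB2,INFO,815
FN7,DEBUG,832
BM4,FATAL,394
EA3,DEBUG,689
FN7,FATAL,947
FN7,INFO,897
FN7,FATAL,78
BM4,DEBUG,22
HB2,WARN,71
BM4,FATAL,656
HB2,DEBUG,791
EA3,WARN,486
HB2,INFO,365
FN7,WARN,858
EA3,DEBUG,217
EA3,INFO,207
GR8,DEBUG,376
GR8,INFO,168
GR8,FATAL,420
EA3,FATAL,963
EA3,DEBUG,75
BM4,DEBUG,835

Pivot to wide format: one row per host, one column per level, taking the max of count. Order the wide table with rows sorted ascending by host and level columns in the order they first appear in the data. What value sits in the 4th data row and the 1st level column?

With rows sorted ascending by host, row 4 is host=GR8. level columns in first-appearance order: WARN, FATAL, DEBUG, INFO; column 1 is WARN.
Long rows with host=GR8, level=WARN: max(542, 320, 568) = 568.

568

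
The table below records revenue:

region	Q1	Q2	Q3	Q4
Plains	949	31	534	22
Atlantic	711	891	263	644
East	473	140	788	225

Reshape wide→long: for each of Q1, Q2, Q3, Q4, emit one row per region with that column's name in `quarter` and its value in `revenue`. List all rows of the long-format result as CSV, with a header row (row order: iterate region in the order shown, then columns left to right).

region,quarter,revenue
Plains,Q1,949
Plains,Q2,31
Plains,Q3,534
Plains,Q4,22
Atlantic,Q1,711
Atlantic,Q2,891
Atlantic,Q3,263
Atlantic,Q4,644
East,Q1,473
East,Q2,140
East,Q3,788
East,Q4,225

Each (region, column) pair becomes one row: 3 × 4 = 12 rows.
For example, (Plains, Q1) → revenue=949.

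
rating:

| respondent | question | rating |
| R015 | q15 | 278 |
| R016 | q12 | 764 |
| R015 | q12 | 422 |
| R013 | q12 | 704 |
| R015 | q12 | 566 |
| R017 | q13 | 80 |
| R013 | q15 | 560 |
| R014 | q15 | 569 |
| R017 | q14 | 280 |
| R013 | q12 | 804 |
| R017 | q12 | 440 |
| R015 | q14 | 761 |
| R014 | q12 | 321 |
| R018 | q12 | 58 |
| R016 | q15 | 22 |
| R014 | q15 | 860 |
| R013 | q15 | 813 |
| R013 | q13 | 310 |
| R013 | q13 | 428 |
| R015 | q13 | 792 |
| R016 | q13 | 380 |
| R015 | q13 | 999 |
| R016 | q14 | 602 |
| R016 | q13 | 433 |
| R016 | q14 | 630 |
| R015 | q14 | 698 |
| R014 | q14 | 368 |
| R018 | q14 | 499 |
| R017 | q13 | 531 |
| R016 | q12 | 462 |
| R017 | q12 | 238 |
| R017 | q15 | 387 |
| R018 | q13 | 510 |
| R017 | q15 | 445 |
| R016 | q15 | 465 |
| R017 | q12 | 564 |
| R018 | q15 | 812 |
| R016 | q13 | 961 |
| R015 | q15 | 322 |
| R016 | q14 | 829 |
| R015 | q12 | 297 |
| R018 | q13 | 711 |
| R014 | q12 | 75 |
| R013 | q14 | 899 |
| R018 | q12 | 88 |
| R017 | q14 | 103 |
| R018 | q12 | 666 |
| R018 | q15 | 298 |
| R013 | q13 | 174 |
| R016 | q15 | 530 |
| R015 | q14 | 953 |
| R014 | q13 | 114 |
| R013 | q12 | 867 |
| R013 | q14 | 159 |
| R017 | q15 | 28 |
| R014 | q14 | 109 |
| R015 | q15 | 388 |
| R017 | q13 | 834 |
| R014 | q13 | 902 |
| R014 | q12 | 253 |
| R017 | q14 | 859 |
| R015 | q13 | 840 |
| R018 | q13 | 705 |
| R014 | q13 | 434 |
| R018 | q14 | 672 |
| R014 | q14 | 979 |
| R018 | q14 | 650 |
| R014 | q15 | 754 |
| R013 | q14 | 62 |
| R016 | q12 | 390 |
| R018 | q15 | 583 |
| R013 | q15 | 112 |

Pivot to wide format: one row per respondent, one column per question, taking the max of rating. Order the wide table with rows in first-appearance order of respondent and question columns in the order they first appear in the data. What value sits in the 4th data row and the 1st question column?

445

With rows in first-appearance order of respondent, row 4 is respondent=R017. question columns in first-appearance order: q15, q12, q13, q14; column 1 is q15.
Long rows with respondent=R017, question=q15: max(387, 445, 28) = 445.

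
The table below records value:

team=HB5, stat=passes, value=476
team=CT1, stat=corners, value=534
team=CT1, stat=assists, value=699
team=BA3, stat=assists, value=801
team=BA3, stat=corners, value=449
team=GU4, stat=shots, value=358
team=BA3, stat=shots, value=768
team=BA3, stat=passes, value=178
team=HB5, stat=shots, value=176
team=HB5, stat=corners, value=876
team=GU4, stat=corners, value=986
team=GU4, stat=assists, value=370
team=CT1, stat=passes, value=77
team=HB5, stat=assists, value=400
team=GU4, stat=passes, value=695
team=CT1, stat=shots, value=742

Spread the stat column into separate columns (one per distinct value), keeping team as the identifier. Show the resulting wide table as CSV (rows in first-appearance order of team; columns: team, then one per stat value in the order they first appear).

Columns: team plus the 4 distinct stat values (passes, corners, assists, shots).
For example, row HB5 column passes takes value=476 from the long row (HB5, passes).

team,passes,corners,assists,shots
HB5,476,876,400,176
CT1,77,534,699,742
BA3,178,449,801,768
GU4,695,986,370,358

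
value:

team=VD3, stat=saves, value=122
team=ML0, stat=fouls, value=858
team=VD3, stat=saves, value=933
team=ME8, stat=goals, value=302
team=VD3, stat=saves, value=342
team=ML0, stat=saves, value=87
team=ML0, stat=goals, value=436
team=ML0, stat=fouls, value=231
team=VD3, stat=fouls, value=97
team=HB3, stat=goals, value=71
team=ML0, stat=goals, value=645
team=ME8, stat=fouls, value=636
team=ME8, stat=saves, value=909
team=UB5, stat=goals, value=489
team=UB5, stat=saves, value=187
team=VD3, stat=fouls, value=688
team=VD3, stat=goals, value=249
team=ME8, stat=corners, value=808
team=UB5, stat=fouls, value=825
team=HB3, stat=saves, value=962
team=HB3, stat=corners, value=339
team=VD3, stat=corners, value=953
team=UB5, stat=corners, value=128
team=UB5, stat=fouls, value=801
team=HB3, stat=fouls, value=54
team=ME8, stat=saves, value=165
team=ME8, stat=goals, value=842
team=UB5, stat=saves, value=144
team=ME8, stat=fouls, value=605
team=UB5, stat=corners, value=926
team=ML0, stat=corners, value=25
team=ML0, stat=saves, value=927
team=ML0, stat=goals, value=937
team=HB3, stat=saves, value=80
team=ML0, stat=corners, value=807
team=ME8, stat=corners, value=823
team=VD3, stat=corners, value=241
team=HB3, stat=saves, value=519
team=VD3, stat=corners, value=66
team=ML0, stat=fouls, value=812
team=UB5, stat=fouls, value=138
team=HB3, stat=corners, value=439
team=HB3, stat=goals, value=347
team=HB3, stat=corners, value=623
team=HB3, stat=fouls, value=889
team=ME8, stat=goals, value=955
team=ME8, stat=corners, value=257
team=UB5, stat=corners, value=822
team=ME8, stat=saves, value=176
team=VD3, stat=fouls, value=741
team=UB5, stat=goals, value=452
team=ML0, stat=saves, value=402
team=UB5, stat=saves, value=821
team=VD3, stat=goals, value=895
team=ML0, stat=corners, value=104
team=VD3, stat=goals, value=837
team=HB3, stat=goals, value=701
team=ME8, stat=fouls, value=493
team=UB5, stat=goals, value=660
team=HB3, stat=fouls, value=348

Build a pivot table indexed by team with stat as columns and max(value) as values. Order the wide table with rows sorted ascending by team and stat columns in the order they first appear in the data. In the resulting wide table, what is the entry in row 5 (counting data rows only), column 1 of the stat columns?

933

With rows sorted ascending by team, row 5 is team=VD3. stat columns in first-appearance order: saves, fouls, goals, corners; column 1 is saves.
Long rows with team=VD3, stat=saves: max(122, 933, 342) = 933.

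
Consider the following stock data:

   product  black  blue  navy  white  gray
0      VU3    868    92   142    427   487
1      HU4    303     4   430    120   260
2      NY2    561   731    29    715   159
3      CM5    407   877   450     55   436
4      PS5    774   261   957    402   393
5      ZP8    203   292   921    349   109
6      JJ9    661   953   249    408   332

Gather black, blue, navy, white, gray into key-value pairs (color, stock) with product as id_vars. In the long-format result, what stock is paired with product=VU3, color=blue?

Unpivoting turns each (product, wide-column) pair into one long row.
The wide cell at row VU3, column blue holds 92, so the long row (VU3, blue) has stock=92.

92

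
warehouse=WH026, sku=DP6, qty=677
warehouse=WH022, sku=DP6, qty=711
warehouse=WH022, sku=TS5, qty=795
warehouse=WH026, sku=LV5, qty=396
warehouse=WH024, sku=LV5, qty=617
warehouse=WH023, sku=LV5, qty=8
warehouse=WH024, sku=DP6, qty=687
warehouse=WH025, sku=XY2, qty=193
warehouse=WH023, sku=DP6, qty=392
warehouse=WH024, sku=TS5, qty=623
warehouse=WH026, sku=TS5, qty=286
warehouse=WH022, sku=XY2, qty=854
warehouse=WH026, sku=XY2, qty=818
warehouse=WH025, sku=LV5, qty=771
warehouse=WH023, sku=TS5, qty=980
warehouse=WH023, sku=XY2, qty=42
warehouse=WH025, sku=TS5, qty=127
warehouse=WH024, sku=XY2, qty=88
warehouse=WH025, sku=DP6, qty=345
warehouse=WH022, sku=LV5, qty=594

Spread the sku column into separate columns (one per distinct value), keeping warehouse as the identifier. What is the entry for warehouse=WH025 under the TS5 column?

Wide layout: rows indexed by warehouse, columns are the 4 distinct sku values (DP6, TS5, LV5, XY2).
Cell (warehouse=WH025, sku=TS5) draws from the long row where warehouse=WH025 and sku=TS5, which has qty=127.

127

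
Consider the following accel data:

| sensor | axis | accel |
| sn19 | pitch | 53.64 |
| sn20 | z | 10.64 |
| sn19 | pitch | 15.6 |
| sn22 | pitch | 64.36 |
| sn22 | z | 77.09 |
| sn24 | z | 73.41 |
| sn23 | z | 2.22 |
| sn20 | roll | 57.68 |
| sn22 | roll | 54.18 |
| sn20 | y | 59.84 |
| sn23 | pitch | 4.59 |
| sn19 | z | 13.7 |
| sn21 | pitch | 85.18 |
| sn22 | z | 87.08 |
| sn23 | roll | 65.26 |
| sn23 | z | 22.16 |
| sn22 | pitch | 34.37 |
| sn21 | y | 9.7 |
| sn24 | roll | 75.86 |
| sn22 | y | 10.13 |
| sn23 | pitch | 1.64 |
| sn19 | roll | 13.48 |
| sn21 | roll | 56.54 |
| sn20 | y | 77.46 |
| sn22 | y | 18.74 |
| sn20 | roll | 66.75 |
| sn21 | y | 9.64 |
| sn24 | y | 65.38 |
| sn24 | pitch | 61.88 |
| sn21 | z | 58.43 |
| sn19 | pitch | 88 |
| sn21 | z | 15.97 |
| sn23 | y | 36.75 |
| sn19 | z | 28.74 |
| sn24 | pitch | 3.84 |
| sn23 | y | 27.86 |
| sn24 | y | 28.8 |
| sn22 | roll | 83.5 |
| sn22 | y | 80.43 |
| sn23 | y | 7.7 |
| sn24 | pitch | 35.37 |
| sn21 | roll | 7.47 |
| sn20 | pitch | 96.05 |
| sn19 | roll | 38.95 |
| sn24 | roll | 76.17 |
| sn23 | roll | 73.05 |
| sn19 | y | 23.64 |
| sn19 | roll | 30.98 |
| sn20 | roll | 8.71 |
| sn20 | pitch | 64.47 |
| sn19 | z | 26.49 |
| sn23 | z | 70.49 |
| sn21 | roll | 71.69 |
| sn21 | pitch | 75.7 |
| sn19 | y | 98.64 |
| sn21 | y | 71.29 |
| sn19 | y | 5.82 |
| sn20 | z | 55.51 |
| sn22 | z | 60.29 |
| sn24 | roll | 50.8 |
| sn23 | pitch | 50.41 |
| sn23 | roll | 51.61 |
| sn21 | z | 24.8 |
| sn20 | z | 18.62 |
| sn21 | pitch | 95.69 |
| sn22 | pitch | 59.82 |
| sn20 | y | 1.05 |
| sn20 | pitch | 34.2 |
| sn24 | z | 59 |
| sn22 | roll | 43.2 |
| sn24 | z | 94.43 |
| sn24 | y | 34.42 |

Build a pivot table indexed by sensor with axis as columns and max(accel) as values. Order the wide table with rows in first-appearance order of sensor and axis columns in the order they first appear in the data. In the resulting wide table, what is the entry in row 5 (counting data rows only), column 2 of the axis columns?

70.49

With rows in first-appearance order of sensor, row 5 is sensor=sn23. axis columns in first-appearance order: pitch, z, roll, y; column 2 is z.
Long rows with sensor=sn23, axis=z: max(2.22, 22.16, 70.49) = 70.49.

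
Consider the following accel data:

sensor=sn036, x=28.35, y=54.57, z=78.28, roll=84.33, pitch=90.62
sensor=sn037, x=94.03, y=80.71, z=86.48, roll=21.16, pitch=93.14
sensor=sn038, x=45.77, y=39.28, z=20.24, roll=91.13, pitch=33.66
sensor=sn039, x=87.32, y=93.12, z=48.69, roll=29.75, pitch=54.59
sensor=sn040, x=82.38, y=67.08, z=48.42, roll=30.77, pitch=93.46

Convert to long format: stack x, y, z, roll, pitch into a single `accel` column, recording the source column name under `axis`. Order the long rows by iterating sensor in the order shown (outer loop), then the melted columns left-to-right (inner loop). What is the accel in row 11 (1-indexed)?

25 rows total (5 × 5). Row 11: index ⌊(11-1)/5⌋ = 2 into sensor → sn038; (11-1) mod 5 = 0 into the melted columns → x.
So row 11 is (sn038, x, 45.77); accel = 45.77.

45.77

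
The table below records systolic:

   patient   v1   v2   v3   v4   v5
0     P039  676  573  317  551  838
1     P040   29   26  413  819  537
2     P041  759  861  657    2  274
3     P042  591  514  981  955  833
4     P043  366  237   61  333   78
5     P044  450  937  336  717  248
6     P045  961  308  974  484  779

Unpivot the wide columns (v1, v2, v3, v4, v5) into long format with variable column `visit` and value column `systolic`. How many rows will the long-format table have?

35

7 patient values × 5 melted columns = 35 rows.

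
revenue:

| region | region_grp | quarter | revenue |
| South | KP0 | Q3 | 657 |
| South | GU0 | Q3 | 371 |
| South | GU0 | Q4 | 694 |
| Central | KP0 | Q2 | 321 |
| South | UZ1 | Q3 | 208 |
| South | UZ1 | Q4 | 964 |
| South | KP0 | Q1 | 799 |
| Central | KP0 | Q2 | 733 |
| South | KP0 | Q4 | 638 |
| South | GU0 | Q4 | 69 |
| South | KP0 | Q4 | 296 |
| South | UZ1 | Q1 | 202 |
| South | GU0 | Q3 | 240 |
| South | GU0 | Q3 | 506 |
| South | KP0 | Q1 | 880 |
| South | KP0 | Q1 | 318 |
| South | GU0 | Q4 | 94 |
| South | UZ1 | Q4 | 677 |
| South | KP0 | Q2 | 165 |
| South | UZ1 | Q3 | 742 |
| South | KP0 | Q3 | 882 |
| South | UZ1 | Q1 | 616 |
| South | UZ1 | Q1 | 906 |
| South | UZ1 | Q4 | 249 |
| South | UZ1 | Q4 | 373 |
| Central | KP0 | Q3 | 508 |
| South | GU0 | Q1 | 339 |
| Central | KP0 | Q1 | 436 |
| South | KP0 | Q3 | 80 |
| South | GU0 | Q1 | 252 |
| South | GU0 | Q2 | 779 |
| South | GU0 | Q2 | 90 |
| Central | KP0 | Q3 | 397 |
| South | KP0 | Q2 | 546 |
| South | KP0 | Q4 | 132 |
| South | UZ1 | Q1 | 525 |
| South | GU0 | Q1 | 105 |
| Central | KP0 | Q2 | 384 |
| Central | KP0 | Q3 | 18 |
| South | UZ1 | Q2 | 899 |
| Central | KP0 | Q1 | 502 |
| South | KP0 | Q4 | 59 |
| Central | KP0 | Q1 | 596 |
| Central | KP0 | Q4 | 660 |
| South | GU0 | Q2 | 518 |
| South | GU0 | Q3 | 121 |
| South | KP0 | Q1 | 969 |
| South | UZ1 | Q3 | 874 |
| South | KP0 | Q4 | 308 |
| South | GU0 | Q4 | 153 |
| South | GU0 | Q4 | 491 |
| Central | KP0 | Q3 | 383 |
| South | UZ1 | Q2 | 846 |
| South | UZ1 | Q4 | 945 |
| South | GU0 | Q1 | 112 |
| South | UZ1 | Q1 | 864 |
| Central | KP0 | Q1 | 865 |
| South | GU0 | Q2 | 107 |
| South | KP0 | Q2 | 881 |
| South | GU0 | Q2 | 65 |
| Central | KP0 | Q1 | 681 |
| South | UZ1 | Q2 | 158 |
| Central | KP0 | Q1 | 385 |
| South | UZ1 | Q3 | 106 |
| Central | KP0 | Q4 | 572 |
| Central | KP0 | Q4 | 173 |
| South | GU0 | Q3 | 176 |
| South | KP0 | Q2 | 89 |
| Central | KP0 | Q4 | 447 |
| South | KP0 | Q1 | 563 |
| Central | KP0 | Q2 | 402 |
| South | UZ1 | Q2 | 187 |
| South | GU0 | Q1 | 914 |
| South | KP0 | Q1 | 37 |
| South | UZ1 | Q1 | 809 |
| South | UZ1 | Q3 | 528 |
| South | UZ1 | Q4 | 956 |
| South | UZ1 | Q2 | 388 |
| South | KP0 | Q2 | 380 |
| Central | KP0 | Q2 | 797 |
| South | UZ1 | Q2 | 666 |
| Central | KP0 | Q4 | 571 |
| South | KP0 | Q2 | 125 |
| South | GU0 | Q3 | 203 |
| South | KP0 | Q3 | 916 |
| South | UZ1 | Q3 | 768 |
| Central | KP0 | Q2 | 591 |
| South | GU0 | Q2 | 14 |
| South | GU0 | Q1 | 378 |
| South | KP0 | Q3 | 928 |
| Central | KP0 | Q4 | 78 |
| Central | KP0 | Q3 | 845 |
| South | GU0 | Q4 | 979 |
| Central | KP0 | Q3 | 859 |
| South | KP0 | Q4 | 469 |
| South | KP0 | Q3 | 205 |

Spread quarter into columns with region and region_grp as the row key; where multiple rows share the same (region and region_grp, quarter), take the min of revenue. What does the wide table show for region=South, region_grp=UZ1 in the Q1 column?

202

Rows with region=South, region_grp=UZ1 and quarter=Q1: revenue values are 202, 616, 906, 525, 864, 809.
min(202, 616, 906, 525, 864, 809) = 202.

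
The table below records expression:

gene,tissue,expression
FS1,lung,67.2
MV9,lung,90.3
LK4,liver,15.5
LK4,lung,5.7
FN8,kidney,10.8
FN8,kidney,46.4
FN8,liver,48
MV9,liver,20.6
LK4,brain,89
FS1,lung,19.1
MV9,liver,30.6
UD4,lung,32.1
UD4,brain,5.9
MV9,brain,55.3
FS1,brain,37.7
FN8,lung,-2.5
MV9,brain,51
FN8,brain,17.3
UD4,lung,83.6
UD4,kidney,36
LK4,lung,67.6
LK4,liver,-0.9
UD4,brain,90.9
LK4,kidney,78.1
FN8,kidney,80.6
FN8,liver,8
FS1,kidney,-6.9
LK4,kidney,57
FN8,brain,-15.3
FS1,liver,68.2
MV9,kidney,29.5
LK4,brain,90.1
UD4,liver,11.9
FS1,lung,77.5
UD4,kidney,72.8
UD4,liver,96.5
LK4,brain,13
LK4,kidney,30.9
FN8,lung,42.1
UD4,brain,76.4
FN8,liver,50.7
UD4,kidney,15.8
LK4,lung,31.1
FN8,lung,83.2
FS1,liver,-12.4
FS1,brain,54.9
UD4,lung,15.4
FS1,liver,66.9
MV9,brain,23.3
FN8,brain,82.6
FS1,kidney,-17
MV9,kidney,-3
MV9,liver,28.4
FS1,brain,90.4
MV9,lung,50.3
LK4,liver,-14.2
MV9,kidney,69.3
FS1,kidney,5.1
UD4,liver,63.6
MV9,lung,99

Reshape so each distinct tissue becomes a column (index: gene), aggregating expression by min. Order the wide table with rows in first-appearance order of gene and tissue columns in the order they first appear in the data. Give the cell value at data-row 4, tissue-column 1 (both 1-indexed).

-2.5

With rows in first-appearance order of gene, row 4 is gene=FN8. tissue columns in first-appearance order: lung, liver, kidney, brain; column 1 is lung.
Long rows with gene=FN8, tissue=lung: min(-2.5, 42.1, 83.2) = -2.5.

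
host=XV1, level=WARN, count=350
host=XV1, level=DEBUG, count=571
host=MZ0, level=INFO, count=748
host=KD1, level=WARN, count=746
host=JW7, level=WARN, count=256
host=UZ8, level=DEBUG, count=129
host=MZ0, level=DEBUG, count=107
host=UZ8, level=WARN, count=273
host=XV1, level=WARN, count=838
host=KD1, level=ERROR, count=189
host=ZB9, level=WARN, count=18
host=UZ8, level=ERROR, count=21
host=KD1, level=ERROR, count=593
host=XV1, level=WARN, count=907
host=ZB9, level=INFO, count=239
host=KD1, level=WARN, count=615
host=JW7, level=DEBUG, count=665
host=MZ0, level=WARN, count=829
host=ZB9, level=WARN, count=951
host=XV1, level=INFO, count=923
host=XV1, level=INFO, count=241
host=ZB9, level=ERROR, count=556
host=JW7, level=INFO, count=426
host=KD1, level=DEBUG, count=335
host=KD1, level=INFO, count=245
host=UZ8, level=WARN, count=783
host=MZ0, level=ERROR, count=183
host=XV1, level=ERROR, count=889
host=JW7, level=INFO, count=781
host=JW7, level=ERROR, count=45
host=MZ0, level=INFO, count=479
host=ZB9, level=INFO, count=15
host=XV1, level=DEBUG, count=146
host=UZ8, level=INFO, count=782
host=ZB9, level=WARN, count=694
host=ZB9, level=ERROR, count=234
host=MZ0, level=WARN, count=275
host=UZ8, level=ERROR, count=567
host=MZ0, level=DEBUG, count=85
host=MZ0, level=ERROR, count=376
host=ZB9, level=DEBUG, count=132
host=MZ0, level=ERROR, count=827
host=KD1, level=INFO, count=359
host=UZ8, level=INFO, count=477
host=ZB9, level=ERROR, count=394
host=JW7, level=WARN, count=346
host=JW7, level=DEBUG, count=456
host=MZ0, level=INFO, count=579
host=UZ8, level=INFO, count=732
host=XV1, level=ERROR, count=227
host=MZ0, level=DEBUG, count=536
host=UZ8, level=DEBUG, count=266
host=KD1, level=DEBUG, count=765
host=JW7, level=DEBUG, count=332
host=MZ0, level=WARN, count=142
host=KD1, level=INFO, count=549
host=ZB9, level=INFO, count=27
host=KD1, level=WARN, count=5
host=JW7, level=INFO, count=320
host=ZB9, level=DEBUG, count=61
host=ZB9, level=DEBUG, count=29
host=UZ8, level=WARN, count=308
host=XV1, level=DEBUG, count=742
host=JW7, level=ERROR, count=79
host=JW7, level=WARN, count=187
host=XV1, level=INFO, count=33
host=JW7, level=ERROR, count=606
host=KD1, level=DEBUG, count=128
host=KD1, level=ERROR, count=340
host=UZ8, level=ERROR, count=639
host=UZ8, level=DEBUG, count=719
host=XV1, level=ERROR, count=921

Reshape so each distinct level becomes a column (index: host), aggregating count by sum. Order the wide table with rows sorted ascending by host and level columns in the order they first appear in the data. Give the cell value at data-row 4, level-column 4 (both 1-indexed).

With rows sorted ascending by host, row 4 is host=UZ8. level columns in first-appearance order: WARN, DEBUG, INFO, ERROR; column 4 is ERROR.
Long rows with host=UZ8, level=ERROR: 21 + 567 + 639 = 1227.

1227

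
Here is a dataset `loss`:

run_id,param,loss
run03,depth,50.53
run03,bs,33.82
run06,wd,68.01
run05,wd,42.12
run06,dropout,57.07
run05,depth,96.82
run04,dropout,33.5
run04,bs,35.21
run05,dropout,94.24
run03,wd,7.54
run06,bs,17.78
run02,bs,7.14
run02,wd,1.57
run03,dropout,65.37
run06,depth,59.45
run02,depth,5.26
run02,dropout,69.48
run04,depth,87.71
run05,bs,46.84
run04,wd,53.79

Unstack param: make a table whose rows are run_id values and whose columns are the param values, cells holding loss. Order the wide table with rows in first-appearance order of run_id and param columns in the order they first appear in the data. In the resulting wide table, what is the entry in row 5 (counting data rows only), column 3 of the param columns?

With rows in first-appearance order of run_id, row 5 is run_id=run02. param columns in first-appearance order: depth, bs, wd, dropout; column 3 is wd.
Long rows with run_id=run02, param=wd: loss = 1.57.

1.57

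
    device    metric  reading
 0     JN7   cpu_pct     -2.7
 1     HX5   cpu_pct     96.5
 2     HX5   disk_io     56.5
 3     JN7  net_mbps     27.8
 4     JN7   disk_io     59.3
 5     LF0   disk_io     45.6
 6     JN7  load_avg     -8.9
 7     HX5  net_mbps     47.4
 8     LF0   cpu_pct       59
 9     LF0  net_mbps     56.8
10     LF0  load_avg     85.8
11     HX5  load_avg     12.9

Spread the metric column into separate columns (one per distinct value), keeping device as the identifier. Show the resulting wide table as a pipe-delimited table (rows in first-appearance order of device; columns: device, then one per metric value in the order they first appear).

Columns: device plus the 4 distinct metric values (cpu_pct, disk_io, net_mbps, load_avg).
For example, row JN7 column cpu_pct takes reading=-2.7 from the long row (JN7, cpu_pct).

| device | cpu_pct | disk_io | net_mbps | load_avg |
| JN7 | -2.7 | 59.3 | 27.8 | -8.9 |
| HX5 | 96.5 | 56.5 | 47.4 | 12.9 |
| LF0 | 59 | 45.6 | 56.8 | 85.8 |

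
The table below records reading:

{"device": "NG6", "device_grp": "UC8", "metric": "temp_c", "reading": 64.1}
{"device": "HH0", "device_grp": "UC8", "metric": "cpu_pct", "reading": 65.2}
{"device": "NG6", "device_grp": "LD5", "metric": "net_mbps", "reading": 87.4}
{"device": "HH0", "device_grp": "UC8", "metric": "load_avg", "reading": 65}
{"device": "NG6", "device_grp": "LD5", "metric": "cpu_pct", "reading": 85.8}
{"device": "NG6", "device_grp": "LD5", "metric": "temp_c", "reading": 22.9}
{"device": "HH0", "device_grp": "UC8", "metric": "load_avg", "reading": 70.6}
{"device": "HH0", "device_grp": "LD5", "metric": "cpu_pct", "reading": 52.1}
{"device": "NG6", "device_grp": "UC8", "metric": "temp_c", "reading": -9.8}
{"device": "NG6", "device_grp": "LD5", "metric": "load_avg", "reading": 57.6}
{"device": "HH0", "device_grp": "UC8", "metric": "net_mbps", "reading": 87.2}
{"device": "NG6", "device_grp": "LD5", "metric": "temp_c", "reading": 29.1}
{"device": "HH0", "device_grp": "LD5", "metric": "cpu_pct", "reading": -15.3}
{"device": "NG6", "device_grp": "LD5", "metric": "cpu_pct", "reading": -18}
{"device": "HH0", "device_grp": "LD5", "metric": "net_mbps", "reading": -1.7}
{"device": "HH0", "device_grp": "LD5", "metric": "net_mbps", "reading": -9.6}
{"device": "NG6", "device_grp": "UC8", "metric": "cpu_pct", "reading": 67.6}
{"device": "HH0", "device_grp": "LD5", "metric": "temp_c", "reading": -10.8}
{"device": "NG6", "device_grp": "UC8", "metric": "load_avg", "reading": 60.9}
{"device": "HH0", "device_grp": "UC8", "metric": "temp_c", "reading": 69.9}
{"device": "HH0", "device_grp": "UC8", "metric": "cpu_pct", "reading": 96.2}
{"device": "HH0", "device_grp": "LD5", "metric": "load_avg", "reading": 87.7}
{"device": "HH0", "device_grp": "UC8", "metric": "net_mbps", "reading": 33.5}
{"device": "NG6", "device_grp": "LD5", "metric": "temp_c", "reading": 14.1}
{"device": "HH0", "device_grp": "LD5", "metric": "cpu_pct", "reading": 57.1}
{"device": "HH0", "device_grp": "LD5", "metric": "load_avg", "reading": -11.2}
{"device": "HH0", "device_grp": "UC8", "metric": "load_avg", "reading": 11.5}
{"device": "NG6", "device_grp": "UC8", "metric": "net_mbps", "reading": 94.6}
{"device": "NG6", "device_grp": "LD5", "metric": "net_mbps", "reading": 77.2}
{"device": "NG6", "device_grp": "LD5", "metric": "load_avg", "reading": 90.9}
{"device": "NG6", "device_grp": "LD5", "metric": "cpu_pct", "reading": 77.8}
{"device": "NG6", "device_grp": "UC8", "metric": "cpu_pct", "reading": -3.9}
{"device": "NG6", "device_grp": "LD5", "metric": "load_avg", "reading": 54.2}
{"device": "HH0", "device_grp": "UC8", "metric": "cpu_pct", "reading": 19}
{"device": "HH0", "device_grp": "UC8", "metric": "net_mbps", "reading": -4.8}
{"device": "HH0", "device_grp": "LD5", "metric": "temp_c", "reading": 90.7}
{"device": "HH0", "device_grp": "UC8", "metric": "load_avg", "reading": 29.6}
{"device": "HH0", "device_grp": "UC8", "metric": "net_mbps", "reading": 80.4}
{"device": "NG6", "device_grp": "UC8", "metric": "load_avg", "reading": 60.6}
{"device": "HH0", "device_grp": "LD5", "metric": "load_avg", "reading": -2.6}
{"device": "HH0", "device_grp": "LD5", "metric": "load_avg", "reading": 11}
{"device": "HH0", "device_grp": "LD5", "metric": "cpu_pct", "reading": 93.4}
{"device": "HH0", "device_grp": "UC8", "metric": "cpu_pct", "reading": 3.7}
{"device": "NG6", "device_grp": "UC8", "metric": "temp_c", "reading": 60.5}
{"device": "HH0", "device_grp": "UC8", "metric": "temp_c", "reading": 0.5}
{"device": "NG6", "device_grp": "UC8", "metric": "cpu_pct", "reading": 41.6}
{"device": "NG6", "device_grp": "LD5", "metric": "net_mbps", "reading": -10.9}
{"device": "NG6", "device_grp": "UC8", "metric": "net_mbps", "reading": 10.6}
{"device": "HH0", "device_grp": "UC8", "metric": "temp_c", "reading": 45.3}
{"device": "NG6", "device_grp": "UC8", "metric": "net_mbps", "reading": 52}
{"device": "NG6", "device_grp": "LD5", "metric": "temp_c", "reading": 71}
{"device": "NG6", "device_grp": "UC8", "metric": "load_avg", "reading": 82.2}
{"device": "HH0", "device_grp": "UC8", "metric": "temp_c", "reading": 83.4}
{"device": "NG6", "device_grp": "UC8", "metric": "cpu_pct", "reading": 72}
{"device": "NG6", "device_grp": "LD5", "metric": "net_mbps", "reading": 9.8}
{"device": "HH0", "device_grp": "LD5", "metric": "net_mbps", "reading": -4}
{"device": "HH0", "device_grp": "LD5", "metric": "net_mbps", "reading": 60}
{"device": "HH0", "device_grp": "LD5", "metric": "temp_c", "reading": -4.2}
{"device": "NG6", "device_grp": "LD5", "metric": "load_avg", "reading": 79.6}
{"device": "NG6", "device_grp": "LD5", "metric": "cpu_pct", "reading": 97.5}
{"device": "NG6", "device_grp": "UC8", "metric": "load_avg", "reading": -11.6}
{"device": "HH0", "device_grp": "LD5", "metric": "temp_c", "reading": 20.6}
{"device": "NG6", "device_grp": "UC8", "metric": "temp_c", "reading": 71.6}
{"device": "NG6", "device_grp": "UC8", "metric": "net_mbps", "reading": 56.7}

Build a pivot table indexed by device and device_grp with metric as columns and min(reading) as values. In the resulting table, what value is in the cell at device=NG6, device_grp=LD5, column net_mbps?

Rows with device=NG6, device_grp=LD5 and metric=net_mbps: reading values are 87.4, 77.2, -10.9, 9.8.
min(87.4, 77.2, -10.9, 9.8) = -10.9.

-10.9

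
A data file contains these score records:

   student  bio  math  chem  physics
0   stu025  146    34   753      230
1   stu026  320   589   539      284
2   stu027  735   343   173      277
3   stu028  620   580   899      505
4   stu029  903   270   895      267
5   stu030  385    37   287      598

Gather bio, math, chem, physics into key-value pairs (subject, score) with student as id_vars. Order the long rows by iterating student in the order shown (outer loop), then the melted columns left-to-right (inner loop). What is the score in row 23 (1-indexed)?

287

24 rows total (6 × 4). Row 23: index ⌊(23-1)/4⌋ = 5 into student → stu030; (23-1) mod 4 = 2 into the melted columns → chem.
So row 23 is (stu030, chem, 287); score = 287.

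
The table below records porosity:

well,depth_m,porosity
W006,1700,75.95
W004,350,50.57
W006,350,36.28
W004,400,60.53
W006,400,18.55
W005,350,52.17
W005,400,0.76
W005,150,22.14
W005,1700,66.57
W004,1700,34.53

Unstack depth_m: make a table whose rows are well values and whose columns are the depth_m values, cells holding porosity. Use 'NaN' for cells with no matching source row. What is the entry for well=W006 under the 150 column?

NaN

No long-format row has well=W006 and depth_m=150, so the cell is NaN.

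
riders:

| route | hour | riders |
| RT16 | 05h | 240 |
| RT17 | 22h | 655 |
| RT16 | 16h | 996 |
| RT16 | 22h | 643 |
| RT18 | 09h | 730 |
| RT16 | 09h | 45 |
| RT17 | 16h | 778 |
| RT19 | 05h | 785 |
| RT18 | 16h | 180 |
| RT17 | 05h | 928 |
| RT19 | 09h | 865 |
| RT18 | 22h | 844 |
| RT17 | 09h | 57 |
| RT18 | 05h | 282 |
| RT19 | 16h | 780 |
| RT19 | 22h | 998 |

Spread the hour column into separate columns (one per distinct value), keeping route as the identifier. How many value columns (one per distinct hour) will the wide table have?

4 distinct hour values: 05h, 09h, 16h, 22h.

4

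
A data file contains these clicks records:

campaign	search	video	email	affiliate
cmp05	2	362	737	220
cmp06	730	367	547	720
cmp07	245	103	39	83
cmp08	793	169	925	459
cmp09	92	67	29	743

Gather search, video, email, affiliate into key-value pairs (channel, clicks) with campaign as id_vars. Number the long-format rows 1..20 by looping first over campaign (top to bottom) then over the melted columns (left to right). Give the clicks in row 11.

39

20 rows total (5 × 4). Row 11: index ⌊(11-1)/4⌋ = 2 into campaign → cmp07; (11-1) mod 4 = 2 into the melted columns → email.
So row 11 is (cmp07, email, 39); clicks = 39.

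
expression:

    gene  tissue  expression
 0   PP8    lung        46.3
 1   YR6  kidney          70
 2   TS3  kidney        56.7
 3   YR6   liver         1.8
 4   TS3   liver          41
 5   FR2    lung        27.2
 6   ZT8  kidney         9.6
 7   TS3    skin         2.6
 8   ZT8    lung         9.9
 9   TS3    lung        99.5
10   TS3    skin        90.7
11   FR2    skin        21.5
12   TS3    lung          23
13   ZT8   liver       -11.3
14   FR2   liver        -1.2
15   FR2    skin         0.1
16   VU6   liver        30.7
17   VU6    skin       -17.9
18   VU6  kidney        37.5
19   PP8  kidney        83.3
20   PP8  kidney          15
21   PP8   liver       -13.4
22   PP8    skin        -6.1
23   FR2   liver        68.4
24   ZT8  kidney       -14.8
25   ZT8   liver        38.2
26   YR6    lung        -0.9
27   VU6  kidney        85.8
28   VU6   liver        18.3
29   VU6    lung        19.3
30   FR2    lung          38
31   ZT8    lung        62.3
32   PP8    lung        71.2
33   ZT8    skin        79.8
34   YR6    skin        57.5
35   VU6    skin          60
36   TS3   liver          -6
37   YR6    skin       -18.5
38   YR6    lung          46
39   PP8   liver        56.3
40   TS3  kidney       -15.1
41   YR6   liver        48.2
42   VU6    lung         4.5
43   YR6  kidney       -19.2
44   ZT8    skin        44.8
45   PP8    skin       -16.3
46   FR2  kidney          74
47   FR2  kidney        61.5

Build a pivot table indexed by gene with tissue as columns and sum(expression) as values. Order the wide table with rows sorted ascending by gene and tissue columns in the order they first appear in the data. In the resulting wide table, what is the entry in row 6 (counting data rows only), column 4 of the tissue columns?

With rows sorted ascending by gene, row 6 is gene=ZT8. tissue columns in first-appearance order: lung, kidney, liver, skin; column 4 is skin.
Long rows with gene=ZT8, tissue=skin: 79.8 + 44.8 = 124.6.

124.6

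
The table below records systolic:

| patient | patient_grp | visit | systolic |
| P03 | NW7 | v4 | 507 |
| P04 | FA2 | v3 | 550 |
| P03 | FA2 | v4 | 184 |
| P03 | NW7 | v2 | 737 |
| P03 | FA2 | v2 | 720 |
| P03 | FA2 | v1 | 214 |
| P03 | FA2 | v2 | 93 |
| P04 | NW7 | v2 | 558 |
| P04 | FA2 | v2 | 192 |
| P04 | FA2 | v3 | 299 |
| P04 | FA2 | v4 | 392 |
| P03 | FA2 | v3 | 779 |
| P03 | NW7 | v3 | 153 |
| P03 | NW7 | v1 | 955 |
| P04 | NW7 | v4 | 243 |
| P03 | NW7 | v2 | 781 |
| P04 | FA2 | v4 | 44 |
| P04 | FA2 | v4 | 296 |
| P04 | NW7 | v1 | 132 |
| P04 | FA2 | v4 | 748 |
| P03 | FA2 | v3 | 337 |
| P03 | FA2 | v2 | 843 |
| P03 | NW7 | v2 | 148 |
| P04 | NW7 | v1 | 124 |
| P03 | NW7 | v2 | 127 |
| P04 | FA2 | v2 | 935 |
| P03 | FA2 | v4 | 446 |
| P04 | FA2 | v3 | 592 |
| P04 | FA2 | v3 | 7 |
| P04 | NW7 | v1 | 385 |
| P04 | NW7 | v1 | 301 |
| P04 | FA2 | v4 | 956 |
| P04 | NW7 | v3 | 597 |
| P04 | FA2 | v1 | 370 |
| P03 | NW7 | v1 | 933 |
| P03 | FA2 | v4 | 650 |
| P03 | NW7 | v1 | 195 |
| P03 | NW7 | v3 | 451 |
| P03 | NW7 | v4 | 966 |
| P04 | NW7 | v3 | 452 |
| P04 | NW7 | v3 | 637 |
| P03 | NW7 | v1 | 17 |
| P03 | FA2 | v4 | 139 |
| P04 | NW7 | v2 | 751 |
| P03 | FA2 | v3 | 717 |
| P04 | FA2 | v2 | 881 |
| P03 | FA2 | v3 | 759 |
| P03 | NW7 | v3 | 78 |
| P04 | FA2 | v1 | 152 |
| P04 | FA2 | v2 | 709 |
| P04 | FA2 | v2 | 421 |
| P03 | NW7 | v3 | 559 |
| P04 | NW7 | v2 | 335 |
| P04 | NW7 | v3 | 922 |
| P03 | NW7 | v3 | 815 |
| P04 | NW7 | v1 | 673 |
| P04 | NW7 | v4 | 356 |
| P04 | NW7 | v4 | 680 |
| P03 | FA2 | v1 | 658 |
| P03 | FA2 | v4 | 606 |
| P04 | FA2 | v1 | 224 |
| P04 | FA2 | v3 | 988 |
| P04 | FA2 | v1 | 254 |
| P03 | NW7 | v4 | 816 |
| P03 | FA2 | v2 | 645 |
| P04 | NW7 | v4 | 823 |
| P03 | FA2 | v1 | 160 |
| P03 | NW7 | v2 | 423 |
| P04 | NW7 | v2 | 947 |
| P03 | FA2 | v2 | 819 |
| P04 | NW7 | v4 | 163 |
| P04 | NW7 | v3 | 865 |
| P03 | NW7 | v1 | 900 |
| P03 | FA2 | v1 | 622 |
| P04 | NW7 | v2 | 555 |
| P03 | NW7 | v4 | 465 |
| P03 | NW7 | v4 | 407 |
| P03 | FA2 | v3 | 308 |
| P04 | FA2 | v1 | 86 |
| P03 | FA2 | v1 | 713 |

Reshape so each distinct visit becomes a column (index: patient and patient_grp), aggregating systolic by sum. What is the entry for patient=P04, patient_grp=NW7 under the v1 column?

1615

Rows with patient=P04, patient_grp=NW7 and visit=v1: systolic values are 132, 124, 385, 301, 673.
132 + 124 + 385 + 301 + 673 = 1615.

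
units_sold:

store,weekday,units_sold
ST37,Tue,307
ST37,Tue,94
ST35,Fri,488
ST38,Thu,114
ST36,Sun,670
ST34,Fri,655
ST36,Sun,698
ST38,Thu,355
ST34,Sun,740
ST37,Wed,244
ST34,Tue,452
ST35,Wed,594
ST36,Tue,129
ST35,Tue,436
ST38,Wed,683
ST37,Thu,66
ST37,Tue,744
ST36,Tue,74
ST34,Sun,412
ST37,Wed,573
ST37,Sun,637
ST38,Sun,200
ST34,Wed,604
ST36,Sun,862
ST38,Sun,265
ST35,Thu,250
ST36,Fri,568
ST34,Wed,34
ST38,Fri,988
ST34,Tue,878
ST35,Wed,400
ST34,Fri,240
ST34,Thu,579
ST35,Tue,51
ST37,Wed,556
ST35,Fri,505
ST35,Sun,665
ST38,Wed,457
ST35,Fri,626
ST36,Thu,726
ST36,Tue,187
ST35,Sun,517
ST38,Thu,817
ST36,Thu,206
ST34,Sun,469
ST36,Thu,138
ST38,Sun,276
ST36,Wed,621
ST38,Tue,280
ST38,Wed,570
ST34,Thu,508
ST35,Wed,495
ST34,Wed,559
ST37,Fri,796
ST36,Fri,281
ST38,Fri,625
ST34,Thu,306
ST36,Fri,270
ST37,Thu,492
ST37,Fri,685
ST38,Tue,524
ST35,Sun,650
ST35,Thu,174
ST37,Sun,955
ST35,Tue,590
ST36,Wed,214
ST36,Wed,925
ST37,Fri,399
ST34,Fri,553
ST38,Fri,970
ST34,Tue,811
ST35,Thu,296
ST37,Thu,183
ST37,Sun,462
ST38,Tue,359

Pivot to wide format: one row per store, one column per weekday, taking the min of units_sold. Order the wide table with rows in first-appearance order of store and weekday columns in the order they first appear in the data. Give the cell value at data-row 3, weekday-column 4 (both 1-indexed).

200

With rows in first-appearance order of store, row 3 is store=ST38. weekday columns in first-appearance order: Tue, Fri, Thu, Sun, Wed; column 4 is Sun.
Long rows with store=ST38, weekday=Sun: min(200, 265, 276) = 200.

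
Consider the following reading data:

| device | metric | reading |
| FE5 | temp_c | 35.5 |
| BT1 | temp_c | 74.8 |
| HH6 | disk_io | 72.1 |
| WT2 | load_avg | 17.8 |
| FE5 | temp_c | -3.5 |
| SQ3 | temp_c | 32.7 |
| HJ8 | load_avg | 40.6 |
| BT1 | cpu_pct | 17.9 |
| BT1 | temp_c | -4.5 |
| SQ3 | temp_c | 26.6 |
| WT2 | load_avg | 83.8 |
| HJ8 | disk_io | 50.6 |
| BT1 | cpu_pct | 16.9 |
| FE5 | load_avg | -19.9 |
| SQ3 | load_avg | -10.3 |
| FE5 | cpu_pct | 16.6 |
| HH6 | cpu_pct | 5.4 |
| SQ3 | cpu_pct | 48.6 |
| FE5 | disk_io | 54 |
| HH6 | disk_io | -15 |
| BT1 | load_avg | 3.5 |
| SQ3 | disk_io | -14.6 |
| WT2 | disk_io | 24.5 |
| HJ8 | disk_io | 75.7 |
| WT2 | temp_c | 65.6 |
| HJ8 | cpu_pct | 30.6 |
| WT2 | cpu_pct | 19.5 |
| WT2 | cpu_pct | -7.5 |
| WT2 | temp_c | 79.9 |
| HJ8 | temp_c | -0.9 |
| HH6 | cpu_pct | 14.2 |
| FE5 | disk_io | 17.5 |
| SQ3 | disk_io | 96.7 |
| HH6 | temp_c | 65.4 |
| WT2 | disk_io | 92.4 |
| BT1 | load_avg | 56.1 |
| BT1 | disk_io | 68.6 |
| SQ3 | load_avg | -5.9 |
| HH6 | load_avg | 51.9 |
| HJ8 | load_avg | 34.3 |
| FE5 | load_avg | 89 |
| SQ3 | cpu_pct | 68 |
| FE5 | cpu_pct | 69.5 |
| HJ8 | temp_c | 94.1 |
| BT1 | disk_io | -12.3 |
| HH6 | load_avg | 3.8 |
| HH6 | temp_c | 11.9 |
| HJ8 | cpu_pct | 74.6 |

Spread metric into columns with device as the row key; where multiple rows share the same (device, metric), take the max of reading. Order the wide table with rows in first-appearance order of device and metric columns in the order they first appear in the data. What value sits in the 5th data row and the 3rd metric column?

-5.9

With rows in first-appearance order of device, row 5 is device=SQ3. metric columns in first-appearance order: temp_c, disk_io, load_avg, cpu_pct; column 3 is load_avg.
Long rows with device=SQ3, metric=load_avg: max(-10.3, -5.9) = -5.9.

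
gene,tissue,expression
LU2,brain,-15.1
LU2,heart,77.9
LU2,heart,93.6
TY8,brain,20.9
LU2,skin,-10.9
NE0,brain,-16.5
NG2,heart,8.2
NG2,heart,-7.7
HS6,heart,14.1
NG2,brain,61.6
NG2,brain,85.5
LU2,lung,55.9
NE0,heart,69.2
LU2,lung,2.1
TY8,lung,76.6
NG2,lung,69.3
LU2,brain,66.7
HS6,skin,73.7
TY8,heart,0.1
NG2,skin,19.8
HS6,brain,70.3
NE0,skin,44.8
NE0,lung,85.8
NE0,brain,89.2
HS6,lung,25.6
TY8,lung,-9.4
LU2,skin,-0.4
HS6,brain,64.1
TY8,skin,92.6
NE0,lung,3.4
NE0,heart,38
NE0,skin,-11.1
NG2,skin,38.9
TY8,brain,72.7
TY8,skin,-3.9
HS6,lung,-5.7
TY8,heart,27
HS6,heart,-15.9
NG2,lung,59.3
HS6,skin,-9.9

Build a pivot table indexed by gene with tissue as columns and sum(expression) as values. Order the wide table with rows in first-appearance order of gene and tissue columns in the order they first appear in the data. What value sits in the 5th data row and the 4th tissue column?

With rows in first-appearance order of gene, row 5 is gene=HS6. tissue columns in first-appearance order: brain, heart, skin, lung; column 4 is lung.
Long rows with gene=HS6, tissue=lung: 25.6 + -5.7 = 19.9.

19.9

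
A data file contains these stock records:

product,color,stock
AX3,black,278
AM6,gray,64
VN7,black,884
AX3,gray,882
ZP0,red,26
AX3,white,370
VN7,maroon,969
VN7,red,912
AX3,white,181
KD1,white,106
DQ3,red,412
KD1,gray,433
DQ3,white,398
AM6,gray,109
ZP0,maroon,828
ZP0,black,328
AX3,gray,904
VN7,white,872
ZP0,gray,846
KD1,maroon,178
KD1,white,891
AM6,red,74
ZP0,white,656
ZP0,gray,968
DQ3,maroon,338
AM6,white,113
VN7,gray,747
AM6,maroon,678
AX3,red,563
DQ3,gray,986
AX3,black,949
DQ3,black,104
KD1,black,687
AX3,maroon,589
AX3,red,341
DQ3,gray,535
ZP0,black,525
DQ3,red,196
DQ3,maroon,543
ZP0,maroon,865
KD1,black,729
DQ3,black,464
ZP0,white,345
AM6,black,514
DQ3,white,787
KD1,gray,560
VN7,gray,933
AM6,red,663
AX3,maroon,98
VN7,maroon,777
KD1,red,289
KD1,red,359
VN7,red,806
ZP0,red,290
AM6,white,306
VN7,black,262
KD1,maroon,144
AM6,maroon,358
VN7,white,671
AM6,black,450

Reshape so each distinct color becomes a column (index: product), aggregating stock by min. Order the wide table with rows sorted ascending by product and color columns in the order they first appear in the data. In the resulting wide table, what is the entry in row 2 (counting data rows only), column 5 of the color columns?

With rows sorted ascending by product, row 2 is product=AX3. color columns in first-appearance order: black, gray, red, white, maroon; column 5 is maroon.
Long rows with product=AX3, color=maroon: min(589, 98) = 98.

98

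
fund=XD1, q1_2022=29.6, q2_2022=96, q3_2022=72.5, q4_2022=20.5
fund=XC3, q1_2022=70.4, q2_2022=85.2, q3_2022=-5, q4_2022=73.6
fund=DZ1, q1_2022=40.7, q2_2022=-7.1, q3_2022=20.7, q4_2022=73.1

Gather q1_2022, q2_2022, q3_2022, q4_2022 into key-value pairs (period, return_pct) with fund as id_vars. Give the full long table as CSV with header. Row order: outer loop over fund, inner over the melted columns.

Each (fund, column) pair becomes one row: 3 × 4 = 12 rows.
For example, (XD1, q1_2022) → return_pct=29.6.

fund,period,return_pct
XD1,q1_2022,29.6
XD1,q2_2022,96
XD1,q3_2022,72.5
XD1,q4_2022,20.5
XC3,q1_2022,70.4
XC3,q2_2022,85.2
XC3,q3_2022,-5
XC3,q4_2022,73.6
DZ1,q1_2022,40.7
DZ1,q2_2022,-7.1
DZ1,q3_2022,20.7
DZ1,q4_2022,73.1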